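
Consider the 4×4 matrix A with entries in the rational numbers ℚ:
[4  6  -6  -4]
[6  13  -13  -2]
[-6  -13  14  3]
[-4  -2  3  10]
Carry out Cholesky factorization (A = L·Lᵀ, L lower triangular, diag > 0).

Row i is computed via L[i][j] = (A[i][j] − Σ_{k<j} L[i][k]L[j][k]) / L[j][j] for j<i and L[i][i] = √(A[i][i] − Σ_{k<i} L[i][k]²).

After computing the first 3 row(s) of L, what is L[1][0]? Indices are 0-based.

Step 1: L[0][0] = √(4) = 2.
  L[1][0] = (6) / L[0][0] = 3.
Step 2: L[1][1] = √(4) = 2.
  L[2][0] = (-6) / L[0][0] = -3.
  L[2][1] = (-4) / L[1][1] = -2.
Step 3: L[2][2] = √(1) = 1.

L[1][0] = 3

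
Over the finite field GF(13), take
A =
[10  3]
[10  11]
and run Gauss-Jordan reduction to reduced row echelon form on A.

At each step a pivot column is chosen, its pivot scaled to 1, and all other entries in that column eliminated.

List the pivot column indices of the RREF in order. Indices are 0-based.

pivot columns: 0, 1

pivot(0,0)=10: scale R0 → (1, 12)
  clear (1,0): R1 −= (10)R0 → (0, 8)
pivot(1,1)=8: scale R1 → (0, 1)
  clear (0,1): R0 −= (12)R1 → (1, 0)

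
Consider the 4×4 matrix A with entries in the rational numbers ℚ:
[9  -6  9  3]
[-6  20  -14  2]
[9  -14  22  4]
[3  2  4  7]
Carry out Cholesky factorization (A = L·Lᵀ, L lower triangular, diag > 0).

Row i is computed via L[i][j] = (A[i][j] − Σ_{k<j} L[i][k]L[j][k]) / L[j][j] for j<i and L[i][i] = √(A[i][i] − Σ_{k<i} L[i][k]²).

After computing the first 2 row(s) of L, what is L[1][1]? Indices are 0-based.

Step 1: L[0][0] = √(9) = 3.
  L[1][0] = (-6) / L[0][0] = -2.
Step 2: L[1][1] = √(16) = 4.

L[1][1] = 4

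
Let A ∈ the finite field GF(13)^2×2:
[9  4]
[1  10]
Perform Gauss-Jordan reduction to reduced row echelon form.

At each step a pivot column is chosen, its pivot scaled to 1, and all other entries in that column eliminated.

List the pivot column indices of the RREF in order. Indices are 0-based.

step 1: normalize row 0 (÷9) = (1, 12)
  row 1: subtract 1×row0 = (0, 11)
step 2: normalize row 1 (÷11) = (0, 1)
  row 0: subtract 12×row1 = (1, 0)

pivot columns: 0, 1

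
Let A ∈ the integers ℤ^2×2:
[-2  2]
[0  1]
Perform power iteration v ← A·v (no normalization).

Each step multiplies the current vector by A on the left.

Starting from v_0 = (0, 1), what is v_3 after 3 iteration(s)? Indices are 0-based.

v_3 = (6, 1)

v_0 = (0, 1).
v_1 = A·v_0 = (2, 1).
v_2 = A·v_1 = (-2, 1).
v_3 = A·v_2 = (6, 1).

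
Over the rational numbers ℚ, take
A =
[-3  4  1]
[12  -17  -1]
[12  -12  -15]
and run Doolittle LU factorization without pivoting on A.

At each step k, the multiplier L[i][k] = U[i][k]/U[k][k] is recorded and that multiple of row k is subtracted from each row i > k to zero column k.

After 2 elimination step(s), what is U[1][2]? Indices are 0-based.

U[1][2] = 3

k=0: U[0][0]=-3
  eliminate (1,0): mult=-4, new row 1: (0, -1, 3); set L[1][0]=-4
  eliminate (2,0): mult=-4, new row 2: (0, 4, -11); set L[2][0]=-4
k=1: U[1][1]=-1
  eliminate (2,1): mult=-4, new row 2: (0, 0, 1); set L[2][1]=-4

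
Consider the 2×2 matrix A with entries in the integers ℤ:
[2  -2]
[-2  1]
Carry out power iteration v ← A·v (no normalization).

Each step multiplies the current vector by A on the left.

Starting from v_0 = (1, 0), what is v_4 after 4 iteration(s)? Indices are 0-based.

v_0 = (1, 0).
v_1 = A·v_0 = (2, -2).
v_2 = A·v_1 = (8, -6).
v_3 = A·v_2 = (28, -22).
v_4 = A·v_3 = (100, -78).

v_4 = (100, -78)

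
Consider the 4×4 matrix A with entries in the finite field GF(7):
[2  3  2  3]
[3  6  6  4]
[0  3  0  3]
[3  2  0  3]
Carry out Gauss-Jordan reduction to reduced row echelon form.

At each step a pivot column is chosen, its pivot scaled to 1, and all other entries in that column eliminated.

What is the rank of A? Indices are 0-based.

[1] R0 /= 2  ⇒  (1, 5, 1, 5)
     R1 -= 3·R0  ⇒  (0, 5, 3, 3)
     R3 -= 3·R0  ⇒  (0, 1, 4, 2)
[2] R1 /= 5  ⇒  (0, 1, 2, 2)
     R0 -= 5·R1  ⇒  (1, 0, 5, 2)
     R2 -= 3·R1  ⇒  (0, 0, 1, 4)
     R3 -= 1·R1  ⇒  (0, 0, 2, 0)
[3] R2 /= 1  ⇒  (0, 0, 1, 4)
     R0 -= 5·R2  ⇒  (1, 0, 0, 3)
     R1 -= 2·R2  ⇒  (0, 1, 0, 1)
     R3 -= 2·R2  ⇒  (0, 0, 0, 6)
[4] R3 /= 6  ⇒  (0, 0, 0, 1)
     R0 -= 3·R3  ⇒  (1, 0, 0, 0)
     R1 -= 1·R3  ⇒  (0, 1, 0, 0)
     R2 -= 4·R3  ⇒  (0, 0, 1, 0)

rank = 4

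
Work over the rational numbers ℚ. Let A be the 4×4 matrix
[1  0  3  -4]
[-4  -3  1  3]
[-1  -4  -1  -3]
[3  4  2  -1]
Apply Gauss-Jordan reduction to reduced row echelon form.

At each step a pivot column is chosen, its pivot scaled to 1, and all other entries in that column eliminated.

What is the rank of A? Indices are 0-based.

pivot(0,0)=1: scale R0 → (1, 0, 3, -4)
  clear (1,0): R1 −= (-4)R0 → (0, -3, 13, -13)
  clear (2,0): R2 −= (-1)R0 → (0, -4, 2, -7)
  clear (3,0): R3 −= (3)R0 → (0, 4, -7, 11)
pivot(1,1)=-3: scale R1 → (0, 1, -13/3, 13/3)
  clear (2,1): R2 −= (-4)R1 → (0, 0, -46/3, 31/3)
  clear (3,1): R3 −= (4)R1 → (0, 0, 31/3, -19/3)
pivot(2,2)=-46/3: scale R2 → (0, 0, 1, -31/46)
  clear (0,2): R0 −= (3)R2 → (1, 0, 0, -91/46)
  clear (1,2): R1 −= (-13/3)R2 → (0, 1, 0, 65/46)
  clear (3,2): R3 −= (31/3)R2 → (0, 0, 0, 29/46)
pivot(3,3)=29/46: scale R3 → (0, 0, 0, 1)
  clear (0,3): R0 −= (-91/46)R3 → (1, 0, 0, 0)
  clear (1,3): R1 −= (65/46)R3 → (0, 1, 0, 0)
  clear (2,3): R2 −= (-31/46)R3 → (0, 0, 1, 0)

rank = 4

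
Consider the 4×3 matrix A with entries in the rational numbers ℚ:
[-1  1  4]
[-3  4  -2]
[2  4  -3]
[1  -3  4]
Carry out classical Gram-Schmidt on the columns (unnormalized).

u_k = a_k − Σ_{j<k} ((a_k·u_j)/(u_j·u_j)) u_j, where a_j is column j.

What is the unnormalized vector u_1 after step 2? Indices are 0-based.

u_1 = (7/15, 12/5, 76/15, -37/15)

Step 1: u_0 = a_0 = (-1, -3, 2, 1).
Step 2: u_1 = a_1 − (-8/15)·u_0 = (7/15, 12/5, 76/15, -37/15).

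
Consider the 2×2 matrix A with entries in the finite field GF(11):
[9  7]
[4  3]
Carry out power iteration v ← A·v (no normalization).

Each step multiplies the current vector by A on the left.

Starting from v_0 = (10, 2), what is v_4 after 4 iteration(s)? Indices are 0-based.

v_0 = (10, 2).
v_1 = A·v_0 = (5, 2).
v_2 = A·v_1 = (4, 4).
v_3 = A·v_2 = (9, 6).
v_4 = A·v_3 = (2, 10).

v_4 = (2, 10)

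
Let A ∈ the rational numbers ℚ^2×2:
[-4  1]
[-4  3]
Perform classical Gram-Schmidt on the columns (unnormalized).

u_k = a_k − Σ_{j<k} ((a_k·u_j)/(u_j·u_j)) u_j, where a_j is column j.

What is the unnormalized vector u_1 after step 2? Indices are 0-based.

Step 1: u_0 = a_0 = (-4, -4).
Step 2: u_1 = a_1 − (-1/2)·u_0 = (-1, 1).

u_1 = (-1, 1)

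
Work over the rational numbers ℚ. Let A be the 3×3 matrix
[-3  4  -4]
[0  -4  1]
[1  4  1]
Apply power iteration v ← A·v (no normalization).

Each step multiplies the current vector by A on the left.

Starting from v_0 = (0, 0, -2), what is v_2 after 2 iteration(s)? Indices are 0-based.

v_0 = (0, 0, -2).
v_1 = A·v_0 = (8, -2, -2).
v_2 = A·v_1 = (-24, 6, -2).

v_2 = (-24, 6, -2)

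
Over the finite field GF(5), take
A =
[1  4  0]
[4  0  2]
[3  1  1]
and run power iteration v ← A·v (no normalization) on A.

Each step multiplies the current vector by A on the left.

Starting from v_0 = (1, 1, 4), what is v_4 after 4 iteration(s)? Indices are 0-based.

v_0 = (1, 1, 4).
v_1 = A·v_0 = (0, 2, 3).
v_2 = A·v_1 = (3, 1, 0).
v_3 = A·v_2 = (2, 2, 0).
v_4 = A·v_3 = (0, 3, 3).

v_4 = (0, 3, 3)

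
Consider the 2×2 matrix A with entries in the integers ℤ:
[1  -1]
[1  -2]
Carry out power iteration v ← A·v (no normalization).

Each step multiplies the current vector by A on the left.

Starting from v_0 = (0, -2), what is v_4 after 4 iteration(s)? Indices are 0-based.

v_4 = (-6, -16)

v_0 = (0, -2).
v_1 = A·v_0 = (2, 4).
v_2 = A·v_1 = (-2, -6).
v_3 = A·v_2 = (4, 10).
v_4 = A·v_3 = (-6, -16).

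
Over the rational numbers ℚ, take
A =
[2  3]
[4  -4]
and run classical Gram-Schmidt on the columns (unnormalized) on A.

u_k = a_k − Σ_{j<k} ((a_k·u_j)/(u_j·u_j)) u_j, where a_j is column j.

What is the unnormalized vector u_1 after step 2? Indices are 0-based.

u_1 = (4, -2)

Step 1: u_0 = a_0 = (2, 4).
Step 2: u_1 = a_1 − (-1/2)·u_0 = (4, -2).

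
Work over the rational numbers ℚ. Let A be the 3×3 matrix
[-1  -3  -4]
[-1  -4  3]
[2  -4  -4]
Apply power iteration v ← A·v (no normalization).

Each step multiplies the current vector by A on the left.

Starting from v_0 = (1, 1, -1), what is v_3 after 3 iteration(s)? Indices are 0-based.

v_3 = (-226, -96, -216)

v_0 = (1, 1, -1).
v_1 = A·v_0 = (0, -8, 2).
v_2 = A·v_1 = (16, 38, 24).
v_3 = A·v_2 = (-226, -96, -216).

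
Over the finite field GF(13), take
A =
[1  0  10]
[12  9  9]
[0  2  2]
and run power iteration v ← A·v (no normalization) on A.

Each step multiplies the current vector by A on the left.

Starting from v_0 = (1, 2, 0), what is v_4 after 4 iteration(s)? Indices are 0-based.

v_0 = (1, 2, 0).
v_1 = A·v_0 = (1, 4, 4).
v_2 = A·v_1 = (2, 6, 3).
v_3 = A·v_2 = (6, 1, 5).
v_4 = A·v_3 = (4, 9, 12).

v_4 = (4, 9, 12)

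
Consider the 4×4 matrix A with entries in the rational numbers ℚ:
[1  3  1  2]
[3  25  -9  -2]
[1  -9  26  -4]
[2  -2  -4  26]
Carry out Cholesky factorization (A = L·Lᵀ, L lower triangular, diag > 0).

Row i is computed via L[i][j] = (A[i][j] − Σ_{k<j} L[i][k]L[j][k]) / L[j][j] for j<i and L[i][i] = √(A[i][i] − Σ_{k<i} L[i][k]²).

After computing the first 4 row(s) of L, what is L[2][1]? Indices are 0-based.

L[2][1] = -3

Step 1: L[0][0] = √(1) = 1.
  L[1][0] = (3) / L[0][0] = 3.
Step 2: L[1][1] = √(16) = 4.
  L[2][0] = (1) / L[0][0] = 1.
  L[2][1] = (-12) / L[1][1] = -3.
Step 3: L[2][2] = √(16) = 4.
  L[3][0] = (2) / L[0][0] = 2.
  L[3][1] = (-8) / L[1][1] = -2.
  L[3][2] = (-12) / L[2][2] = -3.
Step 4: L[3][3] = √(9) = 3.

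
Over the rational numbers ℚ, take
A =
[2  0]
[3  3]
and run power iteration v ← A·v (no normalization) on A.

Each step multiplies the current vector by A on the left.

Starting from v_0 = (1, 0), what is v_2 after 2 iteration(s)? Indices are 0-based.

v_0 = (1, 0).
v_1 = A·v_0 = (2, 3).
v_2 = A·v_1 = (4, 15).

v_2 = (4, 15)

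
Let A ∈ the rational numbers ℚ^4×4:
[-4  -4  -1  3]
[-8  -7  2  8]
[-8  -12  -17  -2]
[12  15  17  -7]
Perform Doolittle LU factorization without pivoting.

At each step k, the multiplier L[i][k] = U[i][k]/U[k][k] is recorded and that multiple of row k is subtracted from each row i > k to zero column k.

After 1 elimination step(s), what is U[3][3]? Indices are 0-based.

U[3][3] = 2

[col 0] pivot -4
  R1 -= 2*R0 → (0, 1, 4, 2)  (L[1][0] := 2)
  R2 -= 2*R0 → (0, -4, -15, -8)  (L[2][0] := 2)
  R3 -= -3*R0 → (0, 3, 14, 2)  (L[3][0] := -3)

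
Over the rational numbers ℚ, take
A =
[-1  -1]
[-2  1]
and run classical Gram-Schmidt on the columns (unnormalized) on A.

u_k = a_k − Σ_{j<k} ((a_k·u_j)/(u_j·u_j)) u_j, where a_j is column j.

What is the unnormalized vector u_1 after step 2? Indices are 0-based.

Step 1: u_0 = a_0 = (-1, -2).
Step 2: u_1 = a_1 − (-1/5)·u_0 = (-6/5, 3/5).

u_1 = (-6/5, 3/5)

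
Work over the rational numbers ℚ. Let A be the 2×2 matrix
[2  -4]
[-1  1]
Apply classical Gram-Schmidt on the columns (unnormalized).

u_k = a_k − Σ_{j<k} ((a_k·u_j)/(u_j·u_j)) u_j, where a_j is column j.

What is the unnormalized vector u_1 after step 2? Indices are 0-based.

Step 1: u_0 = a_0 = (2, -1).
Step 2: u_1 = a_1 − (-9/5)·u_0 = (-2/5, -4/5).

u_1 = (-2/5, -4/5)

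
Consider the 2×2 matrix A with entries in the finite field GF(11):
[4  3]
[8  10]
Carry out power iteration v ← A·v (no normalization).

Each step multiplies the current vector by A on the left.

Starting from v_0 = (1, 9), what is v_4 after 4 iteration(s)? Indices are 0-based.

v_0 = (1, 9).
v_1 = A·v_0 = (9, 10).
v_2 = A·v_1 = (0, 7).
v_3 = A·v_2 = (10, 4).
v_4 = A·v_3 = (8, 10).

v_4 = (8, 10)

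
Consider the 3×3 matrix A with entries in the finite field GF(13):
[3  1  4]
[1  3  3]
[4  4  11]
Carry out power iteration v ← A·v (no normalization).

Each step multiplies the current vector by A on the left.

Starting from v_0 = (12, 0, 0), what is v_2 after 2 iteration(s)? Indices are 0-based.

v_2 = (0, 8, 5)

v_0 = (12, 0, 0).
v_1 = A·v_0 = (10, 12, 9).
v_2 = A·v_1 = (0, 8, 5).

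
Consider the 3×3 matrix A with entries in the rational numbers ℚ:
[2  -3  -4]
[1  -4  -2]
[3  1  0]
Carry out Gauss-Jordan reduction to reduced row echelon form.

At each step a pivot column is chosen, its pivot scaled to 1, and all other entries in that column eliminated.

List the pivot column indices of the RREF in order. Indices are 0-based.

step 1: normalize row 0 (÷2) = (1, -3/2, -2)
  row 1: subtract 1×row0 = (0, -5/2, 0)
  row 2: subtract 3×row0 = (0, 11/2, 6)
step 2: normalize row 1 (÷-5/2) = (0, 1, 0)
  row 0: subtract -3/2×row1 = (1, 0, -2)
  row 2: subtract 11/2×row1 = (0, 0, 6)
step 3: normalize row 2 (÷6) = (0, 0, 1)
  row 0: subtract -2×row2 = (1, 0, 0)

pivot columns: 0, 1, 2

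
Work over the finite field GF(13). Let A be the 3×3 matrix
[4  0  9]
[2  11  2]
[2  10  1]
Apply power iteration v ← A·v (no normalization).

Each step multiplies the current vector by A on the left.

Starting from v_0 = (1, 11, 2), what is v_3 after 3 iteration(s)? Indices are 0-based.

v_3 = (5, 4, 1)

v_0 = (1, 11, 2).
v_1 = A·v_0 = (9, 10, 10).
v_2 = A·v_1 = (9, 5, 11).
v_3 = A·v_2 = (5, 4, 1).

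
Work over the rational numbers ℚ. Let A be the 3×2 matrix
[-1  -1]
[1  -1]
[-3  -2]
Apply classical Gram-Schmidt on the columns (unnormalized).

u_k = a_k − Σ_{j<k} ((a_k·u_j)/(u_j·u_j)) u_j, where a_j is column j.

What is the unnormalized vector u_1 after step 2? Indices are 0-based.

u_1 = (-5/11, -17/11, -4/11)

Step 1: u_0 = a_0 = (-1, 1, -3).
Step 2: u_1 = a_1 − (6/11)·u_0 = (-5/11, -17/11, -4/11).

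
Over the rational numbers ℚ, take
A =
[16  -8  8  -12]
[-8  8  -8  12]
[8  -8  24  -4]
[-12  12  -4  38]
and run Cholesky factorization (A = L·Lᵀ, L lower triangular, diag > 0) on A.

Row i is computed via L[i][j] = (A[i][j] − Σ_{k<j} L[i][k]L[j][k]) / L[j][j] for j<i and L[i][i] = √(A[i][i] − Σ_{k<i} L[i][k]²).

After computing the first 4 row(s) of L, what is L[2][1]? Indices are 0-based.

L[2][1] = -2

Step 1: L[0][0] = √(16) = 4.
  L[1][0] = (-8) / L[0][0] = -2.
Step 2: L[1][1] = √(4) = 2.
  L[2][0] = (8) / L[0][0] = 2.
  L[2][1] = (-4) / L[1][1] = -2.
Step 3: L[2][2] = √(16) = 4.
  L[3][0] = (-12) / L[0][0] = -3.
  L[3][1] = (6) / L[1][1] = 3.
  L[3][2] = (8) / L[2][2] = 2.
Step 4: L[3][3] = √(16) = 4.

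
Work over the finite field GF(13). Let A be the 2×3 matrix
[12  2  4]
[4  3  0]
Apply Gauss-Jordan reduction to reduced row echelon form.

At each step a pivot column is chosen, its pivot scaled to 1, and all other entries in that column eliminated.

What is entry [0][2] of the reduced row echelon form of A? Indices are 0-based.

pivot(0,0)=12: scale R0 → (1, 11, 9)
  clear (1,0): R1 −= (4)R0 → (0, 11, 3)
pivot(1,1)=11: scale R1 → (0, 1, 5)
  clear (0,1): R0 −= (11)R1 → (1, 0, 6)

M[0][2] = 6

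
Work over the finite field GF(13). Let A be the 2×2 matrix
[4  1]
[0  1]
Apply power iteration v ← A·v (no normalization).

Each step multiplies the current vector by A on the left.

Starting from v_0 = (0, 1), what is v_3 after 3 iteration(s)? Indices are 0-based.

v_0 = (0, 1).
v_1 = A·v_0 = (1, 1).
v_2 = A·v_1 = (5, 1).
v_3 = A·v_2 = (8, 1).

v_3 = (8, 1)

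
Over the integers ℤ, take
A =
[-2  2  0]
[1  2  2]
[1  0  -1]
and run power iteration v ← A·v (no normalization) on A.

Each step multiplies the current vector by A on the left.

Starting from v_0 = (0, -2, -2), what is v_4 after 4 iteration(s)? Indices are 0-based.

v_0 = (0, -2, -2).
v_1 = A·v_0 = (-4, -8, 2).
v_2 = A·v_1 = (-8, -16, -6).
v_3 = A·v_2 = (-16, -52, -2).
v_4 = A·v_3 = (-72, -124, -14).

v_4 = (-72, -124, -14)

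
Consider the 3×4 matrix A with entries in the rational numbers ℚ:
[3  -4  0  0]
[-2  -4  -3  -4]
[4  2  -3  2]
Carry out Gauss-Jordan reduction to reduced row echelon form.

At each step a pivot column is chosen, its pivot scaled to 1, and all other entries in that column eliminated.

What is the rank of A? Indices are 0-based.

step 1: normalize row 0 (÷3) = (1, -4/3, 0, 0)
  row 1: subtract -2×row0 = (0, -20/3, -3, -4)
  row 2: subtract 4×row0 = (0, 22/3, -3, 2)
step 2: normalize row 1 (÷-20/3) = (0, 1, 9/20, 3/5)
  row 0: subtract -4/3×row1 = (1, 0, 3/5, 4/5)
  row 2: subtract 22/3×row1 = (0, 0, -63/10, -12/5)
step 3: normalize row 2 (÷-63/10) = (0, 0, 1, 8/21)
  row 0: subtract 3/5×row2 = (1, 0, 0, 4/7)
  row 1: subtract 9/20×row2 = (0, 1, 0, 3/7)

rank = 3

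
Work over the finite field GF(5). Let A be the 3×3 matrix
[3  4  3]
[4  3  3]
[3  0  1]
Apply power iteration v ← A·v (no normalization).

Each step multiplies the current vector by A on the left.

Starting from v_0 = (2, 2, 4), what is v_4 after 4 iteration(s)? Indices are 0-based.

v_4 = (3, 3, 3)

v_0 = (2, 2, 4).
v_1 = A·v_0 = (1, 1, 0).
v_2 = A·v_1 = (2, 2, 3).
v_3 = A·v_2 = (3, 3, 4).
v_4 = A·v_3 = (3, 3, 3).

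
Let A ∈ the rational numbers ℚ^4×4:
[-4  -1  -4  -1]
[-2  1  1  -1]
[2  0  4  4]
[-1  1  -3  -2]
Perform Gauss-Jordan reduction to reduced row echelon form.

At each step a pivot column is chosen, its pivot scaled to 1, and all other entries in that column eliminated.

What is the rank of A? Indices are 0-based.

[1] R0 /= -4  ⇒  (1, 1/4, 1, 1/4)
     R1 -= -2·R0  ⇒  (0, 3/2, 3, -1/2)
     R2 -= 2·R0  ⇒  (0, -1/2, 2, 7/2)
     R3 -= -1·R0  ⇒  (0, 5/4, -2, -7/4)
[2] R1 /= 3/2  ⇒  (0, 1, 2, -1/3)
     R0 -= 1/4·R1  ⇒  (1, 0, 1/2, 1/3)
     R2 -= -1/2·R1  ⇒  (0, 0, 3, 10/3)
     R3 -= 5/4·R1  ⇒  (0, 0, -9/2, -4/3)
[3] R2 /= 3  ⇒  (0, 0, 1, 10/9)
     R0 -= 1/2·R2  ⇒  (1, 0, 0, -2/9)
     R1 -= 2·R2  ⇒  (0, 1, 0, -23/9)
     R3 -= -9/2·R2  ⇒  (0, 0, 0, 11/3)
[4] R3 /= 11/3  ⇒  (0, 0, 0, 1)
     R0 -= -2/9·R3  ⇒  (1, 0, 0, 0)
     R1 -= -23/9·R3  ⇒  (0, 1, 0, 0)
     R2 -= 10/9·R3  ⇒  (0, 0, 1, 0)

rank = 4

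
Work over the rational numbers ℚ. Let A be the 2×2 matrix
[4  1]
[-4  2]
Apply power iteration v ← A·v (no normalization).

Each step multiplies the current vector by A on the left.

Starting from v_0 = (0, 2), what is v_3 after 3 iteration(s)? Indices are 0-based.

v_0 = (0, 2).
v_1 = A·v_0 = (2, 4).
v_2 = A·v_1 = (12, 0).
v_3 = A·v_2 = (48, -48).

v_3 = (48, -48)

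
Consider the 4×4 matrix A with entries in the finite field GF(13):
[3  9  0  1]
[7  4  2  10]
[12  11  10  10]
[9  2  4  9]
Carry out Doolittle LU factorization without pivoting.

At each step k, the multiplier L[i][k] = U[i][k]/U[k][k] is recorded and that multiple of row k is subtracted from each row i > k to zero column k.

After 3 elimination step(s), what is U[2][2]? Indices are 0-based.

k=0: U[0][0]=3
  eliminate (1,0): mult=11, new row 1: (0, 9, 2, 12); set L[1][0]=11
  eliminate (2,0): mult=4, new row 2: (0, 1, 10, 6); set L[2][0]=4
  eliminate (3,0): mult=3, new row 3: (0, 1, 4, 6); set L[3][0]=3
k=1: U[1][1]=9
  eliminate (2,1): mult=3, new row 2: (0, 0, 4, 9); set L[2][1]=3
  eliminate (3,1): mult=3, new row 3: (0, 0, 11, 9); set L[3][1]=3
k=2: U[2][2]=4
  eliminate (3,2): mult=6, new row 3: (0, 0, 0, 7); set L[3][2]=6

U[2][2] = 4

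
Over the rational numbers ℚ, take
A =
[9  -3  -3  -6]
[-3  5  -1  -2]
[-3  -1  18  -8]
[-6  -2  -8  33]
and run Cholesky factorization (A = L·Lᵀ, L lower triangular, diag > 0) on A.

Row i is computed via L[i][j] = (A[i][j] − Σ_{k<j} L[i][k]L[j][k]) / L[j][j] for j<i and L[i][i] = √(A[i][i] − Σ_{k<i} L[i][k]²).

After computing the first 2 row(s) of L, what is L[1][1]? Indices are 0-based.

Step 1: L[0][0] = √(9) = 3.
  L[1][0] = (-3) / L[0][0] = -1.
Step 2: L[1][1] = √(4) = 2.

L[1][1] = 2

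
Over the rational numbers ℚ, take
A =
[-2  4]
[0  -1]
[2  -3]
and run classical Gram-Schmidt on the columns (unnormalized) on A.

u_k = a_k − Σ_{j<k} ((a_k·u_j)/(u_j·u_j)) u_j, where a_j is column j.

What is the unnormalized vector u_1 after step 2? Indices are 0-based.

u_1 = (1/2, -1, 1/2)

Step 1: u_0 = a_0 = (-2, 0, 2).
Step 2: u_1 = a_1 − (-7/4)·u_0 = (1/2, -1, 1/2).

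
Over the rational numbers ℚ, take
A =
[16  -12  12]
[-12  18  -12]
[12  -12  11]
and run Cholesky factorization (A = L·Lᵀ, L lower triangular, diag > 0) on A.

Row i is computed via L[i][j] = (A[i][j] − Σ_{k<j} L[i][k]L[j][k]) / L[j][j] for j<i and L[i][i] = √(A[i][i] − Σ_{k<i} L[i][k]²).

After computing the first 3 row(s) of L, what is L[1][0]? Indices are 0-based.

L[1][0] = -3

Step 1: L[0][0] = √(16) = 4.
  L[1][0] = (-12) / L[0][0] = -3.
Step 2: L[1][1] = √(9) = 3.
  L[2][0] = (12) / L[0][0] = 3.
  L[2][1] = (-3) / L[1][1] = -1.
Step 3: L[2][2] = √(1) = 1.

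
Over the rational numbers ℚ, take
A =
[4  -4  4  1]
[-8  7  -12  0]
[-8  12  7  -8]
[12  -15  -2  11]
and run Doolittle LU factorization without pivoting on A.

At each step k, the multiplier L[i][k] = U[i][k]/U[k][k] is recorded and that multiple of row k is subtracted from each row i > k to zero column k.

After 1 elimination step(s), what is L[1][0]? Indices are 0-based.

[col 0] pivot 4
  R1 -= -2*R0 → (0, -1, -4, 2)  (L[1][0] := -2)
  R2 -= -2*R0 → (0, 4, 15, -6)  (L[2][0] := -2)
  R3 -= 3*R0 → (0, -3, -14, 8)  (L[3][0] := 3)

L[1][0] = -2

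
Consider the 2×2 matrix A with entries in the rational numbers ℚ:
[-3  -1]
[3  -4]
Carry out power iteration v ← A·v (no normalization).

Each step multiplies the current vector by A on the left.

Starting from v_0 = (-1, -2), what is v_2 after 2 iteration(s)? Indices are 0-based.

v_0 = (-1, -2).
v_1 = A·v_0 = (5, 5).
v_2 = A·v_1 = (-20, -5).

v_2 = (-20, -5)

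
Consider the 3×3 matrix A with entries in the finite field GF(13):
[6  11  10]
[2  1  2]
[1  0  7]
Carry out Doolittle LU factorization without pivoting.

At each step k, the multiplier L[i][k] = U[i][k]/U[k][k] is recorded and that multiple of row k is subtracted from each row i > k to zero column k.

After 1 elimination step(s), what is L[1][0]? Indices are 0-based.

L[1][0] = 9

Step 1: pivot at (0,0) is 6.
  row1 ← row1 − (9)·row0  ⇒  L[1][0]=9, U row1=(0, 6, 3)
  row2 ← row2 − (11)·row0  ⇒  L[2][0]=11, U row2=(0, 9, 1)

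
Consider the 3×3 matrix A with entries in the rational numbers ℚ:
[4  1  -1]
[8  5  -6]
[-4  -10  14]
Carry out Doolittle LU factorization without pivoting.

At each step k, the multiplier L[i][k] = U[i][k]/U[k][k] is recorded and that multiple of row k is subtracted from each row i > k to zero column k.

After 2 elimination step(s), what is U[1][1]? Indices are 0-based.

[col 0] pivot 4
  R1 -= 2*R0 → (0, 3, -4)  (L[1][0] := 2)
  R2 -= -1*R0 → (0, -9, 13)  (L[2][0] := -1)
[col 1] pivot 3
  R2 -= -3*R1 → (0, 0, 1)  (L[2][1] := -3)

U[1][1] = 3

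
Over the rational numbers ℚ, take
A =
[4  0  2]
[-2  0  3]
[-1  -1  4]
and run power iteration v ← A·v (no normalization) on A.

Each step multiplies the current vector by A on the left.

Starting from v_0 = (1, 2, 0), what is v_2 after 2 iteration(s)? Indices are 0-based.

v_2 = (10, -17, -14)

v_0 = (1, 2, 0).
v_1 = A·v_0 = (4, -2, -3).
v_2 = A·v_1 = (10, -17, -14).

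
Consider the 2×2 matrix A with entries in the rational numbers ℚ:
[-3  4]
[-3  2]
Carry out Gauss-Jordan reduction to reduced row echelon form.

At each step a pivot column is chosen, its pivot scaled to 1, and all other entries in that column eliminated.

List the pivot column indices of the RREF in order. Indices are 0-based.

pivot columns: 0, 1

pivot(0,0)=-3: scale R0 → (1, -4/3)
  clear (1,0): R1 −= (-3)R0 → (0, -2)
pivot(1,1)=-2: scale R1 → (0, 1)
  clear (0,1): R0 −= (-4/3)R1 → (1, 0)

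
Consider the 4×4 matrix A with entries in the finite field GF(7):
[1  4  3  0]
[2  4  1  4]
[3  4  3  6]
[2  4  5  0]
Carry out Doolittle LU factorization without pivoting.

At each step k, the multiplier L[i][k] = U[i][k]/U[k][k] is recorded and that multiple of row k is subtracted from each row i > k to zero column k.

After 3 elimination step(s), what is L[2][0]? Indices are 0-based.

L[2][0] = 3

Step 1: pivot at (0,0) is 1.
  row1 ← row1 − (2)·row0  ⇒  L[1][0]=2, U row1=(0, 3, 2, 4)
  row2 ← row2 − (3)·row0  ⇒  L[2][0]=3, U row2=(0, 6, 1, 6)
  row3 ← row3 − (2)·row0  ⇒  L[3][0]=2, U row3=(0, 3, 6, 0)
Step 2: pivot at (1,1) is 3.
  row2 ← row2 − (2)·row1  ⇒  L[2][1]=2, U row2=(0, 0, 4, 5)
  row3 ← row3 − (1)·row1  ⇒  L[3][1]=1, U row3=(0, 0, 4, 3)
Step 3: pivot at (2,2) is 4.
  row3 ← row3 − (1)·row2  ⇒  L[3][2]=1, U row3=(0, 0, 0, 5)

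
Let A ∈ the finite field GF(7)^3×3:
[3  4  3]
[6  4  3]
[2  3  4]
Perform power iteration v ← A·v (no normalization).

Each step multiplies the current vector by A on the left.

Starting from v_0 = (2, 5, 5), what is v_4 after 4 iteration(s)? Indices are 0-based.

v_4 = (5, 6, 6)

v_0 = (2, 5, 5).
v_1 = A·v_0 = (6, 5, 4).
v_2 = A·v_1 = (1, 5, 1).
v_3 = A·v_2 = (5, 1, 0).
v_4 = A·v_3 = (5, 6, 6).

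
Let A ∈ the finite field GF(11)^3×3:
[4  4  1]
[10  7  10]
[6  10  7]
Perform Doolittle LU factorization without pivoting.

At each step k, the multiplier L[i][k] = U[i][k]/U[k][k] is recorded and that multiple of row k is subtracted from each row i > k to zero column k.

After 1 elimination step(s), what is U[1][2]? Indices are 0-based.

k=0: U[0][0]=4
  eliminate (1,0): mult=8, new row 1: (0, 8, 2); set L[1][0]=8
  eliminate (2,0): mult=7, new row 2: (0, 4, 0); set L[2][0]=7

U[1][2] = 2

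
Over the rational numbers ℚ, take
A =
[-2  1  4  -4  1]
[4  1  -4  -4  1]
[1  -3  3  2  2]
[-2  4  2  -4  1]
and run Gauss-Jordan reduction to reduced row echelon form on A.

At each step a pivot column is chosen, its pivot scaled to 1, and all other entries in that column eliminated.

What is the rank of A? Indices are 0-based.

[1] R0 /= -2  ⇒  (1, -1/2, -2, 2, -1/2)
     R1 -= 4·R0  ⇒  (0, 3, 4, -12, 3)
     R2 -= 1·R0  ⇒  (0, -5/2, 5, 0, 5/2)
     R3 -= -2·R0  ⇒  (0, 3, -2, 0, 0)
[2] R1 /= 3  ⇒  (0, 1, 4/3, -4, 1)
     R0 -= -1/2·R1  ⇒  (1, 0, -4/3, 0, 0)
     R2 -= -5/2·R1  ⇒  (0, 0, 25/3, -10, 5)
     R3 -= 3·R1  ⇒  (0, 0, -6, 12, -3)
[3] R2 /= 25/3  ⇒  (0, 0, 1, -6/5, 3/5)
     R0 -= -4/3·R2  ⇒  (1, 0, 0, -8/5, 4/5)
     R1 -= 4/3·R2  ⇒  (0, 1, 0, -12/5, 1/5)
     R3 -= -6·R2  ⇒  (0, 0, 0, 24/5, 3/5)
[4] R3 /= 24/5  ⇒  (0, 0, 0, 1, 1/8)
     R0 -= -8/5·R3  ⇒  (1, 0, 0, 0, 1)
     R1 -= -12/5·R3  ⇒  (0, 1, 0, 0, 1/2)
     R2 -= -6/5·R3  ⇒  (0, 0, 1, 0, 3/4)

rank = 4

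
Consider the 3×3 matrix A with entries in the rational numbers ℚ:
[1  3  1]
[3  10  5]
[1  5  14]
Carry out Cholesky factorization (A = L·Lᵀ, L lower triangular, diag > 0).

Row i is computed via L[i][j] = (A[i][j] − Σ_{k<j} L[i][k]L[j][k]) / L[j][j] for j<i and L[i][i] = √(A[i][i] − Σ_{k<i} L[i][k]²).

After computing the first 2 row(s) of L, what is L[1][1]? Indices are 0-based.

Step 1: L[0][0] = √(1) = 1.
  L[1][0] = (3) / L[0][0] = 3.
Step 2: L[1][1] = √(1) = 1.

L[1][1] = 1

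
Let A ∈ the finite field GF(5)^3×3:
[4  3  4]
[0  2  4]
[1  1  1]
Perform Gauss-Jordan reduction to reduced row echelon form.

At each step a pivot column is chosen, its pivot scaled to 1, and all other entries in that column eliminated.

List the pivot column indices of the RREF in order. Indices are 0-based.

pivot columns: 0, 1, 2

pivot(0,0)=4: scale R0 → (1, 2, 1)
  clear (2,0): R2 −= (1)R0 → (0, 4, 0)
pivot(1,1)=2: scale R1 → (0, 1, 2)
  clear (0,1): R0 −= (2)R1 → (1, 0, 2)
  clear (2,1): R2 −= (4)R1 → (0, 0, 2)
pivot(2,2)=2: scale R2 → (0, 0, 1)
  clear (0,2): R0 −= (2)R2 → (1, 0, 0)
  clear (1,2): R1 −= (2)R2 → (0, 1, 0)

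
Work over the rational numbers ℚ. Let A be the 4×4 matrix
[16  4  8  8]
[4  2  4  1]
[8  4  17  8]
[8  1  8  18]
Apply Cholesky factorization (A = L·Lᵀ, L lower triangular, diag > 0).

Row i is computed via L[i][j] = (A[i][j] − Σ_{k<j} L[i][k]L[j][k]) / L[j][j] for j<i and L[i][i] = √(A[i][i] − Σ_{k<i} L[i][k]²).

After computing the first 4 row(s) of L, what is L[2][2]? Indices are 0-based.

Step 1: L[0][0] = √(16) = 4.
  L[1][0] = (4) / L[0][0] = 1.
Step 2: L[1][1] = √(1) = 1.
  L[2][0] = (8) / L[0][0] = 2.
  L[2][1] = (2) / L[1][1] = 2.
Step 3: L[2][2] = √(9) = 3.
  L[3][0] = (8) / L[0][0] = 2.
  L[3][1] = (-1) / L[1][1] = -1.
  L[3][2] = (6) / L[2][2] = 2.
Step 4: L[3][3] = √(9) = 3.

L[2][2] = 3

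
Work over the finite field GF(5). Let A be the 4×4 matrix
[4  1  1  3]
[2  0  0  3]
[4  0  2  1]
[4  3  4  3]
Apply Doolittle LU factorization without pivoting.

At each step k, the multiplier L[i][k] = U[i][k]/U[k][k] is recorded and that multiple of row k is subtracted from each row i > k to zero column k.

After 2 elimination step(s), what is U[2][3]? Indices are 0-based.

[col 0] pivot 4
  R1 -= 3*R0 → (0, 2, 2, 4)  (L[1][0] := 3)
  R2 -= 1*R0 → (0, 4, 1, 3)  (L[2][0] := 1)
  R3 -= 1*R0 → (0, 2, 3, 0)  (L[3][0] := 1)
[col 1] pivot 2
  R2 -= 2*R1 → (0, 0, 2, 0)  (L[2][1] := 2)
  R3 -= 1*R1 → (0, 0, 1, 1)  (L[3][1] := 1)

U[2][3] = 0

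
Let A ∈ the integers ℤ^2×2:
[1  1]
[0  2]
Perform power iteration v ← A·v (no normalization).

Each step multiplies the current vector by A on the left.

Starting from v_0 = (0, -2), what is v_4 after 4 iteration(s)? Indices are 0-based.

v_0 = (0, -2).
v_1 = A·v_0 = (-2, -4).
v_2 = A·v_1 = (-6, -8).
v_3 = A·v_2 = (-14, -16).
v_4 = A·v_3 = (-30, -32).

v_4 = (-30, -32)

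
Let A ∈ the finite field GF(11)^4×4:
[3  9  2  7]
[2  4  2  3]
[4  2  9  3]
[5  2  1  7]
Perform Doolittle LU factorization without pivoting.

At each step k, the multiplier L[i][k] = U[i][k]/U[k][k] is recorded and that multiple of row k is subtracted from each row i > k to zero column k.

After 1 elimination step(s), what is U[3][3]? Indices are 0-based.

U[3][3] = 10

k=0: U[0][0]=3
  eliminate (1,0): mult=8, new row 1: (0, 9, 8, 2); set L[1][0]=8
  eliminate (2,0): mult=5, new row 2: (0, 1, 10, 1); set L[2][0]=5
  eliminate (3,0): mult=9, new row 3: (0, 9, 5, 10); set L[3][0]=9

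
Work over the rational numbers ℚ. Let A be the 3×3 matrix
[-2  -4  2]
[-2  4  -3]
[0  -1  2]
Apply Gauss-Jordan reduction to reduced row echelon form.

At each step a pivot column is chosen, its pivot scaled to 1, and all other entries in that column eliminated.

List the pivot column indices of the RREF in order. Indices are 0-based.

step 1: normalize row 0 (÷-2) = (1, 2, -1)
  row 1: subtract -2×row0 = (0, 8, -5)
step 2: normalize row 1 (÷8) = (0, 1, -5/8)
  row 0: subtract 2×row1 = (1, 0, 1/4)
  row 2: subtract -1×row1 = (0, 0, 11/8)
step 3: normalize row 2 (÷11/8) = (0, 0, 1)
  row 0: subtract 1/4×row2 = (1, 0, 0)
  row 1: subtract -5/8×row2 = (0, 1, 0)

pivot columns: 0, 1, 2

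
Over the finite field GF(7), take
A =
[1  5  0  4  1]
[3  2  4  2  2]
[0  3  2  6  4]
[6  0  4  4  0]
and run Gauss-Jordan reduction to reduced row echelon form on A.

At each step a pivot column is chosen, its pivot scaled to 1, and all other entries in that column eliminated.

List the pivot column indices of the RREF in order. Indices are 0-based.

[1] R0 /= 1  ⇒  (1, 5, 0, 4, 1)
     R1 -= 3·R0  ⇒  (0, 1, 4, 4, 6)
     R3 -= 6·R0  ⇒  (0, 5, 4, 1, 1)
[2] R1 /= 1  ⇒  (0, 1, 4, 4, 6)
     R0 -= 5·R1  ⇒  (1, 0, 1, 5, 6)
     R2 -= 3·R1  ⇒  (0, 0, 4, 1, 0)
     R3 -= 5·R1  ⇒  (0, 0, 5, 2, 6)
[3] R2 /= 4  ⇒  (0, 0, 1, 2, 0)
     R0 -= 1·R2  ⇒  (1, 0, 0, 3, 6)
     R1 -= 4·R2  ⇒  (0, 1, 0, 3, 6)
     R3 -= 5·R2  ⇒  (0, 0, 0, 6, 6)
[4] R3 /= 6  ⇒  (0, 0, 0, 1, 1)
     R0 -= 3·R3  ⇒  (1, 0, 0, 0, 3)
     R1 -= 3·R3  ⇒  (0, 1, 0, 0, 3)
     R2 -= 2·R3  ⇒  (0, 0, 1, 0, 5)

pivot columns: 0, 1, 2, 3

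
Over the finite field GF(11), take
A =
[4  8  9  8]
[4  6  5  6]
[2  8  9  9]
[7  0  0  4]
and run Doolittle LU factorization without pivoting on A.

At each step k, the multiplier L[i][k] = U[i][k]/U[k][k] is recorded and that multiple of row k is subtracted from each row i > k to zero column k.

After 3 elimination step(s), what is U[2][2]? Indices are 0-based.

U[2][2] = 2

[col 0] pivot 4
  R1 -= 1*R0 → (0, 9, 7, 9)  (L[1][0] := 1)
  R2 -= 6*R0 → (0, 4, 10, 5)  (L[2][0] := 6)
  R3 -= 10*R0 → (0, 8, 9, 1)  (L[3][0] := 10)
[col 1] pivot 9
  R2 -= 9*R1 → (0, 0, 2, 1)  (L[2][1] := 9)
  R3 -= 7*R1 → (0, 0, 4, 4)  (L[3][1] := 7)
[col 2] pivot 2
  R3 -= 2*R2 → (0, 0, 0, 2)  (L[3][2] := 2)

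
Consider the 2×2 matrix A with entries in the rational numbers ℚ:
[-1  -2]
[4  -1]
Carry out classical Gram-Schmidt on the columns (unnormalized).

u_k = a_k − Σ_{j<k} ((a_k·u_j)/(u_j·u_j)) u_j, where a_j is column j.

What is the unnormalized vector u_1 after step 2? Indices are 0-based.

u_1 = (-36/17, -9/17)

Step 1: u_0 = a_0 = (-1, 4).
Step 2: u_1 = a_1 − (-2/17)·u_0 = (-36/17, -9/17).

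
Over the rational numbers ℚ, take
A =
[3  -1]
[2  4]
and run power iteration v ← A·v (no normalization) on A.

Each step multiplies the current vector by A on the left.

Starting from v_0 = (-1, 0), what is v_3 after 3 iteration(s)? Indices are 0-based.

v_0 = (-1, 0).
v_1 = A·v_0 = (-3, -2).
v_2 = A·v_1 = (-7, -14).
v_3 = A·v_2 = (-7, -70).

v_3 = (-7, -70)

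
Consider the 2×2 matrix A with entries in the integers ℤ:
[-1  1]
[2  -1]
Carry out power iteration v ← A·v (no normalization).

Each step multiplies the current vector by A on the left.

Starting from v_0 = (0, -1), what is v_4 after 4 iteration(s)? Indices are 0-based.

v_0 = (0, -1).
v_1 = A·v_0 = (-1, 1).
v_2 = A·v_1 = (2, -3).
v_3 = A·v_2 = (-5, 7).
v_4 = A·v_3 = (12, -17).

v_4 = (12, -17)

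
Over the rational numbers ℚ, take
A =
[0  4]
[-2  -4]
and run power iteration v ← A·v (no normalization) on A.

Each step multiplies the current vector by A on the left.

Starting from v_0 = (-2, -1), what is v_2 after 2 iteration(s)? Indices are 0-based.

v_2 = (32, -24)

v_0 = (-2, -1).
v_1 = A·v_0 = (-4, 8).
v_2 = A·v_1 = (32, -24).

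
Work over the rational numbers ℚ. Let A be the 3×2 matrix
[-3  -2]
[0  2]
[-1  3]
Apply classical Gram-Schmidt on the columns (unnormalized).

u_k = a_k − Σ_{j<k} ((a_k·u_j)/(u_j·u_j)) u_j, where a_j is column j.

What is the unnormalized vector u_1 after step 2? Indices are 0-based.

Step 1: u_0 = a_0 = (-3, 0, -1).
Step 2: u_1 = a_1 − (3/10)·u_0 = (-11/10, 2, 33/10).

u_1 = (-11/10, 2, 33/10)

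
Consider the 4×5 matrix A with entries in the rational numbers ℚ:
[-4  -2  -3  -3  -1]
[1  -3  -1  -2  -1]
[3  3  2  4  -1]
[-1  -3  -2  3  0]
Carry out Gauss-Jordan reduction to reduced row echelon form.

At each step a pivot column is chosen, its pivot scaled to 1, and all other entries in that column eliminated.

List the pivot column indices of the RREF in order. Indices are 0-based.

pivot columns: 0, 1, 2, 3

[1] R0 /= -4  ⇒  (1, 1/2, 3/4, 3/4, 1/4)
     R1 -= 1·R0  ⇒  (0, -7/2, -7/4, -11/4, -5/4)
     R2 -= 3·R0  ⇒  (0, 3/2, -1/4, 7/4, -7/4)
     R3 -= -1·R0  ⇒  (0, -5/2, -5/4, 15/4, 1/4)
[2] R1 /= -7/2  ⇒  (0, 1, 1/2, 11/14, 5/14)
     R0 -= 1/2·R1  ⇒  (1, 0, 1/2, 5/14, 1/14)
     R2 -= 3/2·R1  ⇒  (0, 0, -1, 4/7, -16/7)
     R3 -= -5/2·R1  ⇒  (0, 0, 0, 40/7, 8/7)
[3] R2 /= -1  ⇒  (0, 0, 1, -4/7, 16/7)
     R0 -= 1/2·R2  ⇒  (1, 0, 0, 9/14, -15/14)
     R1 -= 1/2·R2  ⇒  (0, 1, 0, 15/14, -11/14)
[4] R3 /= 40/7  ⇒  (0, 0, 0, 1, 1/5)
     R0 -= 9/14·R3  ⇒  (1, 0, 0, 0, -6/5)
     R1 -= 15/14·R3  ⇒  (0, 1, 0, 0, -1)
     R2 -= -4/7·R3  ⇒  (0, 0, 1, 0, 12/5)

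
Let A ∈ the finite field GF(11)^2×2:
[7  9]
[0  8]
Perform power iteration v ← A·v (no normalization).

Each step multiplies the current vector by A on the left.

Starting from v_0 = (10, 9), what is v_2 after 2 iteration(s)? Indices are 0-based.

v_0 = (10, 9).
v_1 = A·v_0 = (8, 6).
v_2 = A·v_1 = (0, 4).

v_2 = (0, 4)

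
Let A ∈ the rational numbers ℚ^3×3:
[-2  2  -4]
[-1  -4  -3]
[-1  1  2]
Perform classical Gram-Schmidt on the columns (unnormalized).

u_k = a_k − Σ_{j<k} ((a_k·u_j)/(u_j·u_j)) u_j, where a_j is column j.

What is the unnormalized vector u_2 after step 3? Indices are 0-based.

u_2 = (-8/5, 0, 16/5)

Step 1: u_0 = a_0 = (-2, -1, -1).
Step 2: u_1 = a_1 − (-1/6)·u_0 = (5/3, -25/6, 5/6).
Step 3: u_2 = a_2 − (3/2)·u_0 − (9/25)·u_1 = (-8/5, 0, 16/5).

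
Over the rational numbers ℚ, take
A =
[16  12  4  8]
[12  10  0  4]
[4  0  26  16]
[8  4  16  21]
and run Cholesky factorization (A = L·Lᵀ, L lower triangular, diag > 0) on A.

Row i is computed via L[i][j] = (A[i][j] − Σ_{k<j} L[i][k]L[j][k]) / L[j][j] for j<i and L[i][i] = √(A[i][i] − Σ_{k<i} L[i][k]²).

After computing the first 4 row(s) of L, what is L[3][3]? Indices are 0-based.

L[3][3] = 3

Step 1: L[0][0] = √(16) = 4.
  L[1][0] = (12) / L[0][0] = 3.
Step 2: L[1][1] = √(1) = 1.
  L[2][0] = (4) / L[0][0] = 1.
  L[2][1] = (-3) / L[1][1] = -3.
Step 3: L[2][2] = √(16) = 4.
  L[3][0] = (8) / L[0][0] = 2.
  L[3][1] = (-2) / L[1][1] = -2.
  L[3][2] = (8) / L[2][2] = 2.
Step 4: L[3][3] = √(9) = 3.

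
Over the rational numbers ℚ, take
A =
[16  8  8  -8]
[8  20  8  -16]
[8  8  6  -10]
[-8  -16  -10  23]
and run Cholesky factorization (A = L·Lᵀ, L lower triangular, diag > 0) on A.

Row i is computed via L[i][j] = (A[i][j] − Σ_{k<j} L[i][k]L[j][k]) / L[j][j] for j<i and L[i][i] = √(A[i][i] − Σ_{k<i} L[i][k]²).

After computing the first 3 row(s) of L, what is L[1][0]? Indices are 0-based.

Step 1: L[0][0] = √(16) = 4.
  L[1][0] = (8) / L[0][0] = 2.
Step 2: L[1][1] = √(16) = 4.
  L[2][0] = (8) / L[0][0] = 2.
  L[2][1] = (4) / L[1][1] = 1.
Step 3: L[2][2] = √(1) = 1.

L[1][0] = 2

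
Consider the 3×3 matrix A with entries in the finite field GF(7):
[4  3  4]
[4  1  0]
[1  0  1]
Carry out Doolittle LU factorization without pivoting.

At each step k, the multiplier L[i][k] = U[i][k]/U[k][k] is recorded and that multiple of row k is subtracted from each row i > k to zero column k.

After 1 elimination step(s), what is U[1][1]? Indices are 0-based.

U[1][1] = 5

k=0: U[0][0]=4
  eliminate (1,0): mult=1, new row 1: (0, 5, 3); set L[1][0]=1
  eliminate (2,0): mult=2, new row 2: (0, 1, 0); set L[2][0]=2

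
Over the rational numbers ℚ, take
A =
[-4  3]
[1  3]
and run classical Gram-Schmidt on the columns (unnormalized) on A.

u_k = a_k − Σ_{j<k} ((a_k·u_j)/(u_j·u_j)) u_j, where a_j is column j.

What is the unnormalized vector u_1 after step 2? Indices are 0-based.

Step 1: u_0 = a_0 = (-4, 1).
Step 2: u_1 = a_1 − (-9/17)·u_0 = (15/17, 60/17).

u_1 = (15/17, 60/17)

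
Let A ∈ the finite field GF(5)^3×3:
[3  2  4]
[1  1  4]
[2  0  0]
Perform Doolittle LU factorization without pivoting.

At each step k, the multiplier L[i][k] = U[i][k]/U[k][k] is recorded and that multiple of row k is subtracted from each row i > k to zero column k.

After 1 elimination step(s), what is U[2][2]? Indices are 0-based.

U[2][2] = 4

[col 0] pivot 3
  R1 -= 2*R0 → (0, 2, 1)  (L[1][0] := 2)
  R2 -= 4*R0 → (0, 2, 4)  (L[2][0] := 4)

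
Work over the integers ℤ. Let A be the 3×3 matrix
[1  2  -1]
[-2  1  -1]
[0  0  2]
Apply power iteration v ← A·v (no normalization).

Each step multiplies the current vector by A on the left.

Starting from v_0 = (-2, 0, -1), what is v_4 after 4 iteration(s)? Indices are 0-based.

v_0 = (-2, 0, -1).
v_1 = A·v_0 = (-1, 5, -2).
v_2 = A·v_1 = (11, 9, -4).
v_3 = A·v_2 = (33, -9, -8).
v_4 = A·v_3 = (23, -67, -16).

v_4 = (23, -67, -16)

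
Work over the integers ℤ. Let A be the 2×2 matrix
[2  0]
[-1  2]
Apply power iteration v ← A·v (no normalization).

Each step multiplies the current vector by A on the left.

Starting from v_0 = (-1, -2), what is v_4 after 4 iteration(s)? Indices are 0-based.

v_4 = (-16, 0)

v_0 = (-1, -2).
v_1 = A·v_0 = (-2, -3).
v_2 = A·v_1 = (-4, -4).
v_3 = A·v_2 = (-8, -4).
v_4 = A·v_3 = (-16, 0).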